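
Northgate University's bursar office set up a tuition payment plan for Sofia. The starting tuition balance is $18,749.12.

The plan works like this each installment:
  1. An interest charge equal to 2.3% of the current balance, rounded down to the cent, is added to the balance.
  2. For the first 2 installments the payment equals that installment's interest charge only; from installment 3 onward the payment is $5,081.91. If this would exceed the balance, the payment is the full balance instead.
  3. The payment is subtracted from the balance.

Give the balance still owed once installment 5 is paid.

Installment 1: opening $18,749.12; interest $431.22 → $19,180.34; payment $431.22; balance $18,749.12
Installment 2: opening $18,749.12; interest $431.22 → $19,180.34; payment $431.22; balance $18,749.12
Installment 3: opening $18,749.12; interest $431.22 → $19,180.34; payment $5,081.91; balance $14,098.43
Installment 4: opening $14,098.43; interest $324.26 → $14,422.69; payment $5,081.91; balance $9,340.78
Installment 5: opening $9,340.78; interest $214.83 → $9,555.61; payment $5,081.91; balance $4,473.70

$4,473.70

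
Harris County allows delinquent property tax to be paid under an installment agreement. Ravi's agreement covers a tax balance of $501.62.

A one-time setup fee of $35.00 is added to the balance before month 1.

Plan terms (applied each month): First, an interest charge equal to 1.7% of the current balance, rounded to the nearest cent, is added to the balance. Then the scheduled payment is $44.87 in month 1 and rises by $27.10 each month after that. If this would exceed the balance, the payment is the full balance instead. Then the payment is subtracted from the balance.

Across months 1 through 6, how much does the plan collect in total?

Month 1: opening $536.62; interest $9.12 → $545.74; payment $44.87; balance $500.87
Month 2: opening $500.87; interest $8.51 → $509.38; payment $71.97; balance $437.41
Month 3: opening $437.41; interest $7.44 → $444.85; payment $99.07; balance $345.78
Month 4: opening $345.78; interest $5.88 → $351.66; payment $126.17; balance $225.49
Month 5: opening $225.49; interest $3.83 → $229.32; payment $153.27; balance $76.05
Month 6: opening $76.05; interest $1.29 → $77.34; payment $77.34; balance $0.00
Total paid: $572.69

$572.69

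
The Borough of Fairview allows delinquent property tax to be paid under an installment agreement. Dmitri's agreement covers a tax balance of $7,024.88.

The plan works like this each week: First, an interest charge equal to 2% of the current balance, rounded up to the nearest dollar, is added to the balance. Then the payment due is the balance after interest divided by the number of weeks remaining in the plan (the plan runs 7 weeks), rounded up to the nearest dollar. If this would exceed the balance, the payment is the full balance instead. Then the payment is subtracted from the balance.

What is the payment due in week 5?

$1,109.00

# | Opening | Interest | Payment | End bal
1 | $7,024.88 | $141.00 | $1,024.00 | $6,141.88
2 | $6,141.88 | $123.00 | $1,045.00 | $5,219.88
3 | $5,219.88 | $105.00 | $1,065.00 | $4,259.88
4 | $4,259.88 | $86.00 | $1,087.00 | $3,258.88
5 | $3,258.88 | $66.00 | $1,109.00 | $2,215.88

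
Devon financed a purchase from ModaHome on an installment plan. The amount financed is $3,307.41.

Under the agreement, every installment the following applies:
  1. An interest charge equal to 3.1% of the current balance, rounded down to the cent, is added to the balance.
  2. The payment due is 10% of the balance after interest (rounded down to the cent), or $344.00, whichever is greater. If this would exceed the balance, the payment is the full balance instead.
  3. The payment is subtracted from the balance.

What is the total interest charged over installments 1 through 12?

$681.42

Installment 1: $3,307.41 +$102.52 interest = $3,409.93; pay $344.00 → $3,065.93
Installment 2: $3,065.93 +$95.04 interest = $3,160.97; pay $344.00 → $2,816.97
Installment 3: $2,816.97 +$87.32 interest = $2,904.29; pay $344.00 → $2,560.29
Installment 4: $2,560.29 +$79.36 interest = $2,639.65; pay $344.00 → $2,295.65
Installment 5: $2,295.65 +$71.16 interest = $2,366.81; pay $344.00 → $2,022.81
Installment 6: $2,022.81 +$62.70 interest = $2,085.51; pay $344.00 → $1,741.51
Installment 7: $1,741.51 +$53.98 interest = $1,795.49; pay $344.00 → $1,451.49
Installment 8: $1,451.49 +$44.99 interest = $1,496.48; pay $344.00 → $1,152.48
Installment 9: $1,152.48 +$35.72 interest = $1,188.20; pay $344.00 → $844.20
Installment 10: $844.20 +$26.17 interest = $870.37; pay $344.00 → $526.37
Installment 11: $526.37 +$16.31 interest = $542.68; pay $344.00 → $198.68
Installment 12: $198.68 +$6.15 interest = $204.83; pay $204.83 → $0.00
Total interest: $102.52 + $95.04 + $87.32 + $79.36 + $71.16 + $62.70 + $53.98 + $44.99 + $35.72 + $26.17 + $16.31 + $6.15 = $681.42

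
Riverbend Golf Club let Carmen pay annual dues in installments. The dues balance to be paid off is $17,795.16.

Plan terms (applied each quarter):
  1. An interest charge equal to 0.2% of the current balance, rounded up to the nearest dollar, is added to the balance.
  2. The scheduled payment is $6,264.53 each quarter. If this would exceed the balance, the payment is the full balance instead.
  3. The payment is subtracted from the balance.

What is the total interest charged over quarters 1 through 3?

Quarter 1: $17,795.16 +$36.00 interest = $17,831.16; pay $6,264.53 → $11,566.63
Quarter 2: $11,566.63 +$24.00 interest = $11,590.63; pay $6,264.53 → $5,326.10
Quarter 3: $5,326.10 +$11.00 interest = $5,337.10; pay $5,337.10 → $0.00
Total interest: $36.00 + $24.00 + $11.00 = $71.00

$71.00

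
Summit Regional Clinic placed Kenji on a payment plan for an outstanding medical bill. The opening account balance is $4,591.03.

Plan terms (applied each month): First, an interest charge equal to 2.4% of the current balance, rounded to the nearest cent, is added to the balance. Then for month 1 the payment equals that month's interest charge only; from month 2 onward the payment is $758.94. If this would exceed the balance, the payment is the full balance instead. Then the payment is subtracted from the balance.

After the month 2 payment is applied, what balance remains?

# | Opening | Interest | Payment | End bal
1 | $4,591.03 | $110.18 | $110.18 | $4,591.03
2 | $4,591.03 | $110.18 | $758.94 | $3,942.27

$3,942.27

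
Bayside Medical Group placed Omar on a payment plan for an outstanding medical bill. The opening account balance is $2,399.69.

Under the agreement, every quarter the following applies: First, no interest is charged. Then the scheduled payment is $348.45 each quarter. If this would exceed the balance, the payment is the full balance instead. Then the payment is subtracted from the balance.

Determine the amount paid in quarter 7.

$308.99

# | Opening | Payment | End bal
1 | $2,399.69 | $348.45 | $2,051.24
2 | $2,051.24 | $348.45 | $1,702.79
3 | $1,702.79 | $348.45 | $1,354.34
4 | $1,354.34 | $348.45 | $1,005.89
5 | $1,005.89 | $348.45 | $657.44
6 | $657.44 | $348.45 | $308.99
7 | $308.99 | $308.99 | $0.00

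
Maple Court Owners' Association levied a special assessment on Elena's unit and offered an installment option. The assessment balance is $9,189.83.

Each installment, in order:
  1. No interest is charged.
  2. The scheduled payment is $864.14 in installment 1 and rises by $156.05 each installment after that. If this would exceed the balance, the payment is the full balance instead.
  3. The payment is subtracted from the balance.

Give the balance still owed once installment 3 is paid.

$6,129.26

Installment 1: $9,189.83 − $864.14 → $8,325.69
Installment 2: $8,325.69 − $1,020.19 → $7,305.50
Installment 3: $7,305.50 − $1,176.24 → $6,129.26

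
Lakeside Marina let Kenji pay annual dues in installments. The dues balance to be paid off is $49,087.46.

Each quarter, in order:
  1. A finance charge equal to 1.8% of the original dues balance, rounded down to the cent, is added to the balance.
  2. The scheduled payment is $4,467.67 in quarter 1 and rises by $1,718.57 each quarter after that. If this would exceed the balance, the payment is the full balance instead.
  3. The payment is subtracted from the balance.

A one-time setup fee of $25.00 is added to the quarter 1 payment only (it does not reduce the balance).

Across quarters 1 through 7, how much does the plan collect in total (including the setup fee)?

$55,297.45

# | Opening | Interest | Payment | Fee | End bal
1 | $49,087.46 | $883.57 | $4,467.67 | $25.00 | $45,503.36
2 | $45,503.36 | $883.57 | $6,186.24 | — | $40,200.69
3 | $40,200.69 | $883.57 | $7,904.81 | — | $33,179.45
4 | $33,179.45 | $883.57 | $9,623.38 | — | $24,439.64
5 | $24,439.64 | $883.57 | $11,341.95 | — | $13,981.26
6 | $13,981.26 | $883.57 | $13,060.52 | — | $1,804.31
7 | $1,804.31 | $883.57 | $2,687.88 | — | $0.00
Total paid: $55,297.45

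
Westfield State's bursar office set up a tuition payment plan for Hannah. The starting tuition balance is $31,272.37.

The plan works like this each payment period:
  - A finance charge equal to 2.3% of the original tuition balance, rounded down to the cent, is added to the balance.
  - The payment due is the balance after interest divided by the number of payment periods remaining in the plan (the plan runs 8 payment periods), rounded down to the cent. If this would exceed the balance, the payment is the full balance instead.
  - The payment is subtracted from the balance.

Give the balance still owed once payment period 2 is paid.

$24,610.24

# | Opening | Interest | Payment | End bal
1 | $31,272.37 | $719.26 | $3,998.95 | $27,992.68
2 | $27,992.68 | $719.26 | $4,101.70 | $24,610.24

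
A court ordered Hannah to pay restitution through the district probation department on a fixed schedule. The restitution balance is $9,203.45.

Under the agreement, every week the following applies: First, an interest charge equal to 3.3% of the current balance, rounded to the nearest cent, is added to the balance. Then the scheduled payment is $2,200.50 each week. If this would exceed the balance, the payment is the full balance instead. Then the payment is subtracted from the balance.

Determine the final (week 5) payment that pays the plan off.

# | Opening | Interest | Payment | End bal
1 | $9,203.45 | $303.71 | $2,200.50 | $7,306.66
2 | $7,306.66 | $241.12 | $2,200.50 | $5,347.28
3 | $5,347.28 | $176.46 | $2,200.50 | $3,323.24
4 | $3,323.24 | $109.67 | $2,200.50 | $1,232.41
5 | $1,232.41 | $40.67 | $1,273.08 | $0.00

$1,273.08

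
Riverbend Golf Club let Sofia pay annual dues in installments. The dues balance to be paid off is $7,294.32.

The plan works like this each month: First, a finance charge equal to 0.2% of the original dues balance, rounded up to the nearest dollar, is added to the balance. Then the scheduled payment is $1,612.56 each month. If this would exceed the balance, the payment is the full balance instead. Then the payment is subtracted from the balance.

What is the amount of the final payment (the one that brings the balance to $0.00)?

$919.08

Month 1: $7,294.32 +$15.00 interest = $7,309.32; pay $1,612.56 → $5,696.76
Month 2: $5,696.76 +$15.00 interest = $5,711.76; pay $1,612.56 → $4,099.20
Month 3: $4,099.20 +$15.00 interest = $4,114.20; pay $1,612.56 → $2,501.64
Month 4: $2,501.64 +$15.00 interest = $2,516.64; pay $1,612.56 → $904.08
Month 5: $904.08 +$15.00 interest = $919.08; pay $919.08 → $0.00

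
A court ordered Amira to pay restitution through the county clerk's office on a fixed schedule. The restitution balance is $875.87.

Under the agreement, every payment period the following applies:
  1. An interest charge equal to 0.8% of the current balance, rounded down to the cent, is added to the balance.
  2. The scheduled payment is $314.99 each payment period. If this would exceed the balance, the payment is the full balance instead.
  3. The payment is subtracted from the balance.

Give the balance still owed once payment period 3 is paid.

Payment period 1: opening $875.87; interest $7.00 → $882.87; payment $314.99; balance $567.88
Payment period 2: opening $567.88; interest $4.54 → $572.42; payment $314.99; balance $257.43
Payment period 3: opening $257.43; interest $2.05 → $259.48; payment $259.48; balance $0.00

$0.00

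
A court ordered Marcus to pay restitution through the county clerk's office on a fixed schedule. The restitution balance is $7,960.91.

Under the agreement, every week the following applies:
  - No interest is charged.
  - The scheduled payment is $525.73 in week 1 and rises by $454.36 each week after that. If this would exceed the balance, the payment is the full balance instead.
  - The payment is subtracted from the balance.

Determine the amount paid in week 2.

Week 1: $7,960.91 − $525.73 → $7,435.18
Week 2: $7,435.18 − $980.09 → $6,455.09

$980.09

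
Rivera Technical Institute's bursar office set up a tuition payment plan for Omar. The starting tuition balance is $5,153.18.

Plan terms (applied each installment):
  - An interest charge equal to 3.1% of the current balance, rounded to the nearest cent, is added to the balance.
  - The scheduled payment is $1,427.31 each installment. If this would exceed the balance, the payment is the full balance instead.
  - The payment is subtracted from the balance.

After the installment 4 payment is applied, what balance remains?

$0.00

# | Opening | Interest | Payment | End bal
1 | $5,153.18 | $159.75 | $1,427.31 | $3,885.62
2 | $3,885.62 | $120.45 | $1,427.31 | $2,578.76
3 | $2,578.76 | $79.94 | $1,427.31 | $1,231.39
4 | $1,231.39 | $38.17 | $1,269.56 | $0.00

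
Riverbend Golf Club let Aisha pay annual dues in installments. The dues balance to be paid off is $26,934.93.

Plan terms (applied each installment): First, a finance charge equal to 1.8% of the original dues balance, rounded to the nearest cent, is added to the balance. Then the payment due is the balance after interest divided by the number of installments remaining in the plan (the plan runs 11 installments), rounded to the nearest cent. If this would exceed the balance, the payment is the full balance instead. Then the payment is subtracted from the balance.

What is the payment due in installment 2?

Installment 1: opening $26,934.93; interest $484.83 → $27,419.76; payment $2,492.71; balance $24,927.05
Installment 2: opening $24,927.05; interest $484.83 → $25,411.88; payment $2,541.19; balance $22,870.69

$2,541.19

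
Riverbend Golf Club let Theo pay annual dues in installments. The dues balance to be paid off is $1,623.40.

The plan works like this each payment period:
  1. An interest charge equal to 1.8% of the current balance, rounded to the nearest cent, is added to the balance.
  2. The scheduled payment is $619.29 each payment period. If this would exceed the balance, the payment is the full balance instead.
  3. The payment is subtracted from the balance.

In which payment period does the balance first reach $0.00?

3

# | Opening | Interest | Payment | End bal
1 | $1,623.40 | $29.22 | $619.29 | $1,033.33
2 | $1,033.33 | $18.60 | $619.29 | $432.64
3 | $432.64 | $7.79 | $440.43 | $0.00
Balance reaches $0.00 in payment period 3.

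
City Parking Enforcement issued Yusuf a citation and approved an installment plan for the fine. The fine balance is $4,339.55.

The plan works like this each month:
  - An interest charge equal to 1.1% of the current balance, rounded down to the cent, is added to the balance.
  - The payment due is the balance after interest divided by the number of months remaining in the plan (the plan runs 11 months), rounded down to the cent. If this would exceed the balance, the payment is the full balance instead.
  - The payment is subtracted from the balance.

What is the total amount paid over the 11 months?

$4,636.66

Month 1: $4,339.55 +$47.73 interest = $4,387.28; pay $398.84 → $3,988.44
Month 2: $3,988.44 +$43.87 interest = $4,032.31; pay $403.23 → $3,629.08
Month 3: $3,629.08 +$39.91 interest = $3,668.99; pay $407.66 → $3,261.33
Month 4: $3,261.33 +$35.87 interest = $3,297.20; pay $412.15 → $2,885.05
Month 5: $2,885.05 +$31.73 interest = $2,916.78; pay $416.68 → $2,500.10
Month 6: $2,500.10 +$27.50 interest = $2,527.60; pay $421.26 → $2,106.34
Month 7: $2,106.34 +$23.16 interest = $2,129.50; pay $425.90 → $1,703.60
Month 8: $1,703.60 +$18.73 interest = $1,722.33; pay $430.58 → $1,291.75
Month 9: $1,291.75 +$14.20 interest = $1,305.95; pay $435.31 → $870.64
Month 10: $870.64 +$9.57 interest = $880.21; pay $440.10 → $440.11
Month 11: $440.11 +$4.84 interest = $444.95; pay $444.95 → $0.00
Total paid: $4,636.66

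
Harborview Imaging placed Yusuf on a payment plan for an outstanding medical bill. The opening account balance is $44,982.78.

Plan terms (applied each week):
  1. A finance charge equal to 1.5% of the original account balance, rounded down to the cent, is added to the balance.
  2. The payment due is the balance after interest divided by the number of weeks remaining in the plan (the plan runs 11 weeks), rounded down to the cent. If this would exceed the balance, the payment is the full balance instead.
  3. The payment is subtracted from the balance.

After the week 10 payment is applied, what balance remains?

$5,452.24

# | Opening | Interest | Payment | End bal
1 | $44,982.78 | $674.74 | $4,150.68 | $41,506.84
2 | $41,506.84 | $674.74 | $4,218.15 | $37,963.43
3 | $37,963.43 | $674.74 | $4,293.13 | $34,345.04
4 | $34,345.04 | $674.74 | $4,377.47 | $30,642.31
5 | $30,642.31 | $674.74 | $4,473.86 | $26,843.19
6 | $26,843.19 | $674.74 | $4,586.32 | $22,931.61
7 | $22,931.61 | $674.74 | $4,721.27 | $18,885.08
8 | $18,885.08 | $674.74 | $4,889.95 | $14,669.87
9 | $14,669.87 | $674.74 | $5,114.87 | $10,229.74
10 | $10,229.74 | $674.74 | $5,452.24 | $5,452.24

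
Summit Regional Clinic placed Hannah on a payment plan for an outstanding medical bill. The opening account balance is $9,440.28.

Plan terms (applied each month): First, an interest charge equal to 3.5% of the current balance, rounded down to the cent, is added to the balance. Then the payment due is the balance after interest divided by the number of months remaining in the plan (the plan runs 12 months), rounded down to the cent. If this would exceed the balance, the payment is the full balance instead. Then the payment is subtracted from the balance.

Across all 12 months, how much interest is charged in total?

# | Opening | Interest | Payment | End bal
1 | $9,440.28 | $330.40 | $814.22 | $8,956.46
2 | $8,956.46 | $313.47 | $842.72 | $8,427.21
3 | $8,427.21 | $294.95 | $872.21 | $7,849.95
4 | $7,849.95 | $274.74 | $902.74 | $7,221.95
5 | $7,221.95 | $252.76 | $934.33 | $6,540.38
6 | $6,540.38 | $228.91 | $967.04 | $5,802.25
7 | $5,802.25 | $203.07 | $1,000.88 | $5,004.44
8 | $5,004.44 | $175.15 | $1,035.91 | $4,143.68
9 | $4,143.68 | $145.02 | $1,072.17 | $3,216.53
10 | $3,216.53 | $112.57 | $1,109.70 | $2,219.40
11 | $2,219.40 | $77.67 | $1,148.53 | $1,148.54
12 | $1,148.54 | $40.19 | $1,188.73 | $0.00
Total interest: $330.40 + $313.47 + $294.95 + $274.74 + $252.76 + $228.91 + $203.07 + $175.15 + $145.02 + $112.57 + $77.67 + $40.19 = $2,448.90

$2,448.90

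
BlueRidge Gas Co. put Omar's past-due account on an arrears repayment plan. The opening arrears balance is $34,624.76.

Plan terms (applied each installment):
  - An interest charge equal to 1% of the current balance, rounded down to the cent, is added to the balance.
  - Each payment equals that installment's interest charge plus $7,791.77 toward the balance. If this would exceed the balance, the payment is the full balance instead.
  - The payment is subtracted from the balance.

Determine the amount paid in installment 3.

# | Opening | Interest | Payment | End bal
1 | $34,624.76 | $346.24 | $8,138.01 | $26,832.99
2 | $26,832.99 | $268.32 | $8,060.09 | $19,041.22
3 | $19,041.22 | $190.41 | $7,982.18 | $11,249.45

$7,982.18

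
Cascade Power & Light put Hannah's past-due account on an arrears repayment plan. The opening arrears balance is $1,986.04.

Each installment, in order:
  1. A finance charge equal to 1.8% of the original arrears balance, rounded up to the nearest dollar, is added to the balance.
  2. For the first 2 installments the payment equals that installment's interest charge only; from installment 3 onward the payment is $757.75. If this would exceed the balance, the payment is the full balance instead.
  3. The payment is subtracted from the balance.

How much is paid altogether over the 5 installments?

$2,166.04

Installment 1: $1,986.04 +$36.00 interest = $2,022.04; pay $36.00 → $1,986.04
Installment 2: $1,986.04 +$36.00 interest = $2,022.04; pay $36.00 → $1,986.04
Installment 3: $1,986.04 +$36.00 interest = $2,022.04; pay $757.75 → $1,264.29
Installment 4: $1,264.29 +$36.00 interest = $1,300.29; pay $757.75 → $542.54
Installment 5: $542.54 +$36.00 interest = $578.54; pay $578.54 → $0.00
Total paid: $2,166.04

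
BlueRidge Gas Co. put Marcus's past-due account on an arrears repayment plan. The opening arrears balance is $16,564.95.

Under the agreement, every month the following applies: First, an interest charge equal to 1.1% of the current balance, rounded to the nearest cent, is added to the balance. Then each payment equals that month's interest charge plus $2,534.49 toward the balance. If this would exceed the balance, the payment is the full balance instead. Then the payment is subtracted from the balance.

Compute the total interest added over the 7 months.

Month 1: opening $16,564.95; interest $182.21 → $16,747.16; payment $2,716.70; balance $14,030.46
Month 2: opening $14,030.46; interest $154.34 → $14,184.80; payment $2,688.83; balance $11,495.97
Month 3: opening $11,495.97; interest $126.46 → $11,622.43; payment $2,660.95; balance $8,961.48
Month 4: opening $8,961.48; interest $98.58 → $9,060.06; payment $2,633.07; balance $6,426.99
Month 5: opening $6,426.99; interest $70.70 → $6,497.69; payment $2,605.19; balance $3,892.50
Month 6: opening $3,892.50; interest $42.82 → $3,935.32; payment $2,577.31; balance $1,358.01
Month 7: opening $1,358.01; interest $14.94 → $1,372.95; payment $1,372.95; balance $0.00
Total interest: $182.21 + $154.34 + $126.46 + $98.58 + $70.70 + $42.82 + $14.94 = $690.05

$690.05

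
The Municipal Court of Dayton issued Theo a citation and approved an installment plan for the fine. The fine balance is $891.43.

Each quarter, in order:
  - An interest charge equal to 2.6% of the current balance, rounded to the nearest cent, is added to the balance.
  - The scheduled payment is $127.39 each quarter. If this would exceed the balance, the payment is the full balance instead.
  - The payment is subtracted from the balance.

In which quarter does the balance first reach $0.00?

Quarter 1: opening $891.43; interest $23.18 → $914.61; payment $127.39; balance $787.22
Quarter 2: opening $787.22; interest $20.47 → $807.69; payment $127.39; balance $680.30
Quarter 3: opening $680.30; interest $17.69 → $697.99; payment $127.39; balance $570.60
Quarter 4: opening $570.60; interest $14.84 → $585.44; payment $127.39; balance $458.05
Quarter 5: opening $458.05; interest $11.91 → $469.96; payment $127.39; balance $342.57
Quarter 6: opening $342.57; interest $8.91 → $351.48; payment $127.39; balance $224.09
Quarter 7: opening $224.09; interest $5.83 → $229.92; payment $127.39; balance $102.53
Quarter 8: opening $102.53; interest $2.67 → $105.20; payment $105.20; balance $0.00
Balance reaches $0.00 in quarter 8.

8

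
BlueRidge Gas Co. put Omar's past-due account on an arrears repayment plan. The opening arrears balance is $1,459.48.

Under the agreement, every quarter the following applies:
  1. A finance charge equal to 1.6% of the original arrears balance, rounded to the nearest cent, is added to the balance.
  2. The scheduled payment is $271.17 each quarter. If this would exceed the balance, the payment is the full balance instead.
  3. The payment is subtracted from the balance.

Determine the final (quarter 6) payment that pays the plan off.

$243.73

Quarter 1: opening $1,459.48; interest $23.35 → $1,482.83; payment $271.17; balance $1,211.66
Quarter 2: opening $1,211.66; interest $23.35 → $1,235.01; payment $271.17; balance $963.84
Quarter 3: opening $963.84; interest $23.35 → $987.19; payment $271.17; balance $716.02
Quarter 4: opening $716.02; interest $23.35 → $739.37; payment $271.17; balance $468.20
Quarter 5: opening $468.20; interest $23.35 → $491.55; payment $271.17; balance $220.38
Quarter 6: opening $220.38; interest $23.35 → $243.73; payment $243.73; balance $0.00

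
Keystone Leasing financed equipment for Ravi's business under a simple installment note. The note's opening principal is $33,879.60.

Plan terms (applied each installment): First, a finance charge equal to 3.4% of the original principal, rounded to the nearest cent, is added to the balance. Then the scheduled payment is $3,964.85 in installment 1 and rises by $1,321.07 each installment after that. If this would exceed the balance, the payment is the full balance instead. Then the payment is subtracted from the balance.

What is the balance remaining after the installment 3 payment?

$21,477.57

Installment 1: $33,879.60 +$1,151.91 interest = $35,031.51; pay $3,964.85 → $31,066.66
Installment 2: $31,066.66 +$1,151.91 interest = $32,218.57; pay $5,285.92 → $26,932.65
Installment 3: $26,932.65 +$1,151.91 interest = $28,084.56; pay $6,606.99 → $21,477.57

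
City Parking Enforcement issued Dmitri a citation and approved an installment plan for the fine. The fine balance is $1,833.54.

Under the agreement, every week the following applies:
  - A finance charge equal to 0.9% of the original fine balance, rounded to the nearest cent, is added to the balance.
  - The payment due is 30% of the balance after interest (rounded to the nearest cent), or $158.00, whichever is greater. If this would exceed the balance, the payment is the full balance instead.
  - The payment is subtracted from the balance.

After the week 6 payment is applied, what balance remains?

Week 1: $1,833.54 +$16.50 interest = $1,850.04; pay $555.01 → $1,295.03
Week 2: $1,295.03 +$16.50 interest = $1,311.53; pay $393.46 → $918.07
Week 3: $918.07 +$16.50 interest = $934.57; pay $280.37 → $654.20
Week 4: $654.20 +$16.50 interest = $670.70; pay $201.21 → $469.49
Week 5: $469.49 +$16.50 interest = $485.99; pay $158.00 → $327.99
Week 6: $327.99 +$16.50 interest = $344.49; pay $158.00 → $186.49

$186.49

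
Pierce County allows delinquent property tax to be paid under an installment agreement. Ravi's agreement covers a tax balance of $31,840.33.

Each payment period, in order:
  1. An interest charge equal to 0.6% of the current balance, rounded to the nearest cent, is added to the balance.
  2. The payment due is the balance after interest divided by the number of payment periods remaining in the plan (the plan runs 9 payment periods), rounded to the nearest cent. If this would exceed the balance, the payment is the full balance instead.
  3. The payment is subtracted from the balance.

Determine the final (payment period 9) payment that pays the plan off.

# | Opening | Interest | Payment | End bal
1 | $31,840.33 | $191.04 | $3,559.04 | $28,472.33
2 | $28,472.33 | $170.83 | $3,580.40 | $25,062.76
3 | $25,062.76 | $150.38 | $3,601.88 | $21,611.26
4 | $21,611.26 | $129.67 | $3,623.49 | $18,117.44
5 | $18,117.44 | $108.70 | $3,645.23 | $14,580.91
6 | $14,580.91 | $87.49 | $3,667.10 | $11,001.30
7 | $11,001.30 | $66.01 | $3,689.10 | $7,378.21
8 | $7,378.21 | $44.27 | $3,711.24 | $3,711.24
9 | $3,711.24 | $22.27 | $3,733.51 | $0.00

$3,733.51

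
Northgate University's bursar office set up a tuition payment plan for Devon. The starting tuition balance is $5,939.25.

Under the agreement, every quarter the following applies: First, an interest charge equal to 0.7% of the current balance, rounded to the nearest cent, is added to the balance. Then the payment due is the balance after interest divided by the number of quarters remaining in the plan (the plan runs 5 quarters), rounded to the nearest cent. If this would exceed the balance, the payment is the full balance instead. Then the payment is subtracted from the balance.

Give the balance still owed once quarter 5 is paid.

$0.00

Quarter 1: $5,939.25 +$41.57 interest = $5,980.82; pay $1,196.16 → $4,784.66
Quarter 2: $4,784.66 +$33.49 interest = $4,818.15; pay $1,204.54 → $3,613.61
Quarter 3: $3,613.61 +$25.30 interest = $3,638.91; pay $1,212.97 → $2,425.94
Quarter 4: $2,425.94 +$16.98 interest = $2,442.92; pay $1,221.46 → $1,221.46
Quarter 5: $1,221.46 +$8.55 interest = $1,230.01; pay $1,230.01 → $0.00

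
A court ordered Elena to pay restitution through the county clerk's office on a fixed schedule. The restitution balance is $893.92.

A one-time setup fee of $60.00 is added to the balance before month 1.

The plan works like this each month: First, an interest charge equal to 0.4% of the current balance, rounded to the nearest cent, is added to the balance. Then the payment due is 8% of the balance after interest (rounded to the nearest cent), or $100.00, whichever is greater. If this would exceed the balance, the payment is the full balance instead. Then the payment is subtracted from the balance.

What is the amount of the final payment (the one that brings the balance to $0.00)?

Month 1: $953.92 +$3.82 interest = $957.74; pay $100.00 → $857.74
Month 2: $857.74 +$3.43 interest = $861.17; pay $100.00 → $761.17
Month 3: $761.17 +$3.04 interest = $764.21; pay $100.00 → $664.21
Month 4: $664.21 +$2.66 interest = $666.87; pay $100.00 → $566.87
Month 5: $566.87 +$2.27 interest = $569.14; pay $100.00 → $469.14
Month 6: $469.14 +$1.88 interest = $471.02; pay $100.00 → $371.02
Month 7: $371.02 +$1.48 interest = $372.50; pay $100.00 → $272.50
Month 8: $272.50 +$1.09 interest = $273.59; pay $100.00 → $173.59
Month 9: $173.59 +$0.69 interest = $174.28; pay $100.00 → $74.28
Month 10: $74.28 +$0.30 interest = $74.58; pay $74.58 → $0.00

$74.58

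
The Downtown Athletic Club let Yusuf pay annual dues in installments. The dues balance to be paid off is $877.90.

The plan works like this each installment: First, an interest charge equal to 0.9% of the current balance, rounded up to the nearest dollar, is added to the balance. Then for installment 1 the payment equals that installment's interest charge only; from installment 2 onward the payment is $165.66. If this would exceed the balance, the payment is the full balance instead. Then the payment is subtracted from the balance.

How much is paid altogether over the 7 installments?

$914.90

Installment 1: $877.90 +$8.00 interest = $885.90; pay $8.00 → $877.90
Installment 2: $877.90 +$8.00 interest = $885.90; pay $165.66 → $720.24
Installment 3: $720.24 +$7.00 interest = $727.24; pay $165.66 → $561.58
Installment 4: $561.58 +$6.00 interest = $567.58; pay $165.66 → $401.92
Installment 5: $401.92 +$4.00 interest = $405.92; pay $165.66 → $240.26
Installment 6: $240.26 +$3.00 interest = $243.26; pay $165.66 → $77.60
Installment 7: $77.60 +$1.00 interest = $78.60; pay $78.60 → $0.00
Total paid: $914.90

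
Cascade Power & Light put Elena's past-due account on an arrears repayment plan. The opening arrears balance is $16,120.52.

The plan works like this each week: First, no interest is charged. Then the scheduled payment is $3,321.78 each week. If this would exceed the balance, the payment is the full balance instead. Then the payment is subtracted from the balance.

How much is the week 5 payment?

# | Opening | Payment | End bal
1 | $16,120.52 | $3,321.78 | $12,798.74
2 | $12,798.74 | $3,321.78 | $9,476.96
3 | $9,476.96 | $3,321.78 | $6,155.18
4 | $6,155.18 | $3,321.78 | $2,833.40
5 | $2,833.40 | $2,833.40 | $0.00

$2,833.40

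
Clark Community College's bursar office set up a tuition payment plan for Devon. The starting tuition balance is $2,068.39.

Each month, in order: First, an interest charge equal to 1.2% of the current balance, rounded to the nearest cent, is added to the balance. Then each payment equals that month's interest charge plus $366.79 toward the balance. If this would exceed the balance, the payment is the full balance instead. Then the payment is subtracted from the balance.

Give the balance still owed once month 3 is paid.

$968.02

Month 1: opening $2,068.39; interest $24.82 → $2,093.21; payment $391.61; balance $1,701.60
Month 2: opening $1,701.60; interest $20.42 → $1,722.02; payment $387.21; balance $1,334.81
Month 3: opening $1,334.81; interest $16.02 → $1,350.83; payment $382.81; balance $968.02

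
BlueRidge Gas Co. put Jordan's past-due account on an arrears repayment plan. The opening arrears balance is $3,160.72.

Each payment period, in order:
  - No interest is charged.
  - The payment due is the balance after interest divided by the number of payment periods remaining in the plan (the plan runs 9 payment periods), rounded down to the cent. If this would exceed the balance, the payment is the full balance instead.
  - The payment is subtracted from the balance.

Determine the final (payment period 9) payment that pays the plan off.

# | Opening | Payment | End bal
1 | $3,160.72 | $351.19 | $2,809.53
2 | $2,809.53 | $351.19 | $2,458.34
3 | $2,458.34 | $351.19 | $2,107.15
4 | $2,107.15 | $351.19 | $1,755.96
5 | $1,755.96 | $351.19 | $1,404.77
6 | $1,404.77 | $351.19 | $1,053.58
7 | $1,053.58 | $351.19 | $702.39
8 | $702.39 | $351.19 | $351.20
9 | $351.20 | $351.20 | $0.00

$351.20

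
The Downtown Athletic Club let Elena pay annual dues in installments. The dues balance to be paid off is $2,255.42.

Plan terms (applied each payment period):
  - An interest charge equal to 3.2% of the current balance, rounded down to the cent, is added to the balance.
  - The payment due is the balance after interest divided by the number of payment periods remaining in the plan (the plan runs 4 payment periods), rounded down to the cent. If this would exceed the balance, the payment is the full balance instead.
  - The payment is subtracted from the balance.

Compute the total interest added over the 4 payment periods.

# | Opening | Interest | Payment | End bal
1 | $2,255.42 | $72.17 | $581.89 | $1,745.70
2 | $1,745.70 | $55.86 | $600.52 | $1,201.04
3 | $1,201.04 | $38.43 | $619.73 | $619.74
4 | $619.74 | $19.83 | $639.57 | $0.00
Total interest: $72.17 + $55.86 + $38.43 + $19.83 = $186.29

$186.29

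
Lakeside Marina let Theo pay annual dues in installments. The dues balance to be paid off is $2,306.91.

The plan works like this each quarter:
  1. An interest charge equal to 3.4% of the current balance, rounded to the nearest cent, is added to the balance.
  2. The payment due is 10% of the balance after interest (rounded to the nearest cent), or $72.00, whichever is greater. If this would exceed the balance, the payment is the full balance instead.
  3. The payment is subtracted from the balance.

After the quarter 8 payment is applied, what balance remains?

$1,297.57

Quarter 1: $2,306.91 +$78.43 interest = $2,385.34; pay $238.53 → $2,146.81
Quarter 2: $2,146.81 +$72.99 interest = $2,219.80; pay $221.98 → $1,997.82
Quarter 3: $1,997.82 +$67.93 interest = $2,065.75; pay $206.58 → $1,859.17
Quarter 4: $1,859.17 +$63.21 interest = $1,922.38; pay $192.24 → $1,730.14
Quarter 5: $1,730.14 +$58.82 interest = $1,788.96; pay $178.90 → $1,610.06
Quarter 6: $1,610.06 +$54.74 interest = $1,664.80; pay $166.48 → $1,498.32
Quarter 7: $1,498.32 +$50.94 interest = $1,549.26; pay $154.93 → $1,394.33
Quarter 8: $1,394.33 +$47.41 interest = $1,441.74; pay $144.17 → $1,297.57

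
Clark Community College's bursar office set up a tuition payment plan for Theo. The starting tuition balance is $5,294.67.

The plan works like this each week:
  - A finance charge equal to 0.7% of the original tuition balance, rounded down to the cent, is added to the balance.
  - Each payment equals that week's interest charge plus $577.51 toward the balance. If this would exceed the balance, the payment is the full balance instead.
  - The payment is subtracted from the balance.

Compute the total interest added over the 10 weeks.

Week 1: opening $5,294.67; interest $37.06 → $5,331.73; payment $614.57; balance $4,717.16
Week 2: opening $4,717.16; interest $37.06 → $4,754.22; payment $614.57; balance $4,139.65
Week 3: opening $4,139.65; interest $37.06 → $4,176.71; payment $614.57; balance $3,562.14
Week 4: opening $3,562.14; interest $37.06 → $3,599.20; payment $614.57; balance $2,984.63
Week 5: opening $2,984.63; interest $37.06 → $3,021.69; payment $614.57; balance $2,407.12
Week 6: opening $2,407.12; interest $37.06 → $2,444.18; payment $614.57; balance $1,829.61
Week 7: opening $1,829.61; interest $37.06 → $1,866.67; payment $614.57; balance $1,252.10
Week 8: opening $1,252.10; interest $37.06 → $1,289.16; payment $614.57; balance $674.59
Week 9: opening $674.59; interest $37.06 → $711.65; payment $614.57; balance $97.08
Week 10: opening $97.08; interest $37.06 → $134.14; payment $134.14; balance $0.00
Total interest: $37.06 + $37.06 + $37.06 + $37.06 + $37.06 + $37.06 + $37.06 + $37.06 + $37.06 + $37.06 = $370.60

$370.60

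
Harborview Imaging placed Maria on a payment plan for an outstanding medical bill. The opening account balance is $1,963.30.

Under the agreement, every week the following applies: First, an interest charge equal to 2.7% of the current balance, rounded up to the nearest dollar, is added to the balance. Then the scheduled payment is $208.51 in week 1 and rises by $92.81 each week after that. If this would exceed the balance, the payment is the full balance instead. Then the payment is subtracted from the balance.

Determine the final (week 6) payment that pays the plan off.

# | Opening | Interest | Payment | End bal
1 | $1,963.30 | $54.00 | $208.51 | $1,808.79
2 | $1,808.79 | $49.00 | $301.32 | $1,556.47
3 | $1,556.47 | $43.00 | $394.13 | $1,205.34
4 | $1,205.34 | $33.00 | $486.94 | $751.40
5 | $751.40 | $21.00 | $579.75 | $192.65
6 | $192.65 | $6.00 | $198.65 | $0.00

$198.65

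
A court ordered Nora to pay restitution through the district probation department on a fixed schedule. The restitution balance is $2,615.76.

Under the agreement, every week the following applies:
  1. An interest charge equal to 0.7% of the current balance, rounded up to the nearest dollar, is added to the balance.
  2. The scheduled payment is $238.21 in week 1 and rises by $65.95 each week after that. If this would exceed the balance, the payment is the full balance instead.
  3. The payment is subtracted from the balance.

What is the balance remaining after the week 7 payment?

$0.00

# | Opening | Interest | Payment | End bal
1 | $2,615.76 | $19.00 | $238.21 | $2,396.55
2 | $2,396.55 | $17.00 | $304.16 | $2,109.39
3 | $2,109.39 | $15.00 | $370.11 | $1,754.28
4 | $1,754.28 | $13.00 | $436.06 | $1,331.22
5 | $1,331.22 | $10.00 | $502.01 | $839.21
6 | $839.21 | $6.00 | $567.96 | $277.25
7 | $277.25 | $2.00 | $279.25 | $0.00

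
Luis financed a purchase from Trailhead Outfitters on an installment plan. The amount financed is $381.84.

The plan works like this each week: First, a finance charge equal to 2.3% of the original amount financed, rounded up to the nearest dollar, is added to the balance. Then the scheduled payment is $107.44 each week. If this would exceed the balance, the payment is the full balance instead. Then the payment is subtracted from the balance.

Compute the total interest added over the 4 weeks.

# | Opening | Interest | Payment | End bal
1 | $381.84 | $9.00 | $107.44 | $283.40
2 | $283.40 | $9.00 | $107.44 | $184.96
3 | $184.96 | $9.00 | $107.44 | $86.52
4 | $86.52 | $9.00 | $95.52 | $0.00
Total interest: $9.00 + $9.00 + $9.00 + $9.00 = $36.00

$36.00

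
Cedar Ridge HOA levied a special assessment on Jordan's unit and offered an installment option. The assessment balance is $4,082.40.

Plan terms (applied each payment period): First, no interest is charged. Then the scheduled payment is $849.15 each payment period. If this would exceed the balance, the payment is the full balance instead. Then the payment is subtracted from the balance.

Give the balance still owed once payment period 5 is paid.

Payment period 1: $4,082.40 − $849.15 → $3,233.25
Payment period 2: $3,233.25 − $849.15 → $2,384.10
Payment period 3: $2,384.10 − $849.15 → $1,534.95
Payment period 4: $1,534.95 − $849.15 → $685.80
Payment period 5: $685.80 − $685.80 → $0.00

$0.00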